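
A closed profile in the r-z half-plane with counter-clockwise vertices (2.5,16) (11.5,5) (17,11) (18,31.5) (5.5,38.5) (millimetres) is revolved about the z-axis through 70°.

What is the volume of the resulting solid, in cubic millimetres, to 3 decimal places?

Volume = 4630.842 mm³

Profile (r,z), 5 vertices: (2.5,16) (11.5,5) (17,11) (18,31.5) (5.5,38.5)
edge 0: (2.5,16)→(11.5,5)  cross = 2.5·5 − 11.5·16 = -171.5000; (r_i+r_j)·cross = 14·-171.5000 = -2401.0000
edge 1: (11.5,5)→(17,11)  cross = 11.5·11 − 17·5 = 41.5000; (r_i+r_j)·cross = 28.5·41.5000 = 1182.7500
edge 2: (17,11)→(18,31.5)  cross = 17·31.5 − 18·11 = 337.5000; (r_i+r_j)·cross = 35·337.5000 = 11812.5000
edge 3: (18,31.5)→(5.5,38.5)  cross = 18·38.5 − 5.5·31.5 = 519.7500; (r_i+r_j)·cross = 23.5·519.7500 = 12214.1250
edge 4: (5.5,38.5)→(2.5,16)  cross = 5.5·16 − 2.5·38.5 = -8.2500; (r_i+r_j)·cross = 8·-8.2500 = -66.0000
Σcross = 719.0000 → A = |Σcross|/2 = 359.5000 mm²
Σ(r_i+r_j)·cross = 22742.3750 → first moment M = |Σ|/6 = 3790.3958
R_c = M/A = 3790.3958/359.5000 = 10.5435 mm
θ = 70° = 1.221730 rad
V = θ·R_c·A = 1.221730·10.5435·359.5000 = 4630.842 mm³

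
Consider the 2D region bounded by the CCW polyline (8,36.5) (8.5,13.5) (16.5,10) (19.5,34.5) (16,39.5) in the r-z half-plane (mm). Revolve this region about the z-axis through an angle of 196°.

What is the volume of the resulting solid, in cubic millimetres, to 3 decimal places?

Volume = 11899.981 mm³

Profile (r,z), 5 vertices: (8,36.5) (8.5,13.5) (16.5,10) (19.5,34.5) (16,39.5)
edge 0: (8,36.5)→(8.5,13.5)  cross = 8·13.5 − 8.5·36.5 = -202.2500; (r_i+r_j)·cross = 16.5·-202.2500 = -3337.1250
edge 1: (8.5,13.5)→(16.5,10)  cross = 8.5·10 − 16.5·13.5 = -137.7500; (r_i+r_j)·cross = 25·-137.7500 = -3443.7500
edge 2: (16.5,10)→(19.5,34.5)  cross = 16.5·34.5 − 19.5·10 = 374.2500; (r_i+r_j)·cross = 36·374.2500 = 13473.0000
edge 3: (19.5,34.5)→(16,39.5)  cross = 19.5·39.5 − 16·34.5 = 218.2500; (r_i+r_j)·cross = 35.5·218.2500 = 7747.8750
edge 4: (16,39.5)→(8,36.5)  cross = 16·36.5 − 8·39.5 = 268.0000; (r_i+r_j)·cross = 24·268.0000 = 6432.0000
Σcross = 520.5000 → A = |Σcross|/2 = 260.2500 mm²
Σ(r_i+r_j)·cross = 20872.0000 → first moment M = |Σ|/6 = 3478.6667
R_c = M/A = 3478.6667/260.2500 = 13.3666 mm
θ = 196° = 3.420845 rad
V = θ·R_c·A = 3.420845·13.3666·260.2500 = 11899.981 mm³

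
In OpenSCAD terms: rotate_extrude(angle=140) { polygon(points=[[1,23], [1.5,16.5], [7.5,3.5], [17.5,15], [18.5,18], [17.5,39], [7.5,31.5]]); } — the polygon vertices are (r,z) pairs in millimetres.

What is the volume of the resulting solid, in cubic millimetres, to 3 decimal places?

Profile (r,z), 7 vertices: (1,23) (1.5,16.5) (7.5,3.5) (17.5,15) (18.5,18) (17.5,39) (7.5,31.5)
edge 0: (1,23)→(1.5,16.5)  cross = 1·16.5 − 1.5·23 = -18.0000; (r_i+r_j)·cross = 2.5·-18.0000 = -45.0000
edge 1: (1.5,16.5)→(7.5,3.5)  cross = 1.5·3.5 − 7.5·16.5 = -118.5000; (r_i+r_j)·cross = 9·-118.5000 = -1066.5000
edge 2: (7.5,3.5)→(17.5,15)  cross = 7.5·15 − 17.5·3.5 = 51.2500; (r_i+r_j)·cross = 25·51.2500 = 1281.2500
edge 3: (17.5,15)→(18.5,18)  cross = 17.5·18 − 18.5·15 = 37.5000; (r_i+r_j)·cross = 36·37.5000 = 1350.0000
edge 4: (18.5,18)→(17.5,39)  cross = 18.5·39 − 17.5·18 = 406.5000; (r_i+r_j)·cross = 36·406.5000 = 14634.0000
edge 5: (17.5,39)→(7.5,31.5)  cross = 17.5·31.5 − 7.5·39 = 258.7500; (r_i+r_j)·cross = 25·258.7500 = 6468.7500
edge 6: (7.5,31.5)→(1,23)  cross = 7.5·23 − 1·31.5 = 141.0000; (r_i+r_j)·cross = 8.5·141.0000 = 1198.5000
Σcross = 758.5000 → A = |Σcross|/2 = 379.2500 mm²
Σ(r_i+r_j)·cross = 23821.0000 → first moment M = |Σ|/6 = 3970.1667
R_c = M/A = 3970.1667/379.2500 = 10.4685 mm
θ = 140° = 2.443461 rad
V = θ·R_c·A = 2.443461·10.4685·379.2500 = 9700.947 mm³

Volume = 9700.947 mm³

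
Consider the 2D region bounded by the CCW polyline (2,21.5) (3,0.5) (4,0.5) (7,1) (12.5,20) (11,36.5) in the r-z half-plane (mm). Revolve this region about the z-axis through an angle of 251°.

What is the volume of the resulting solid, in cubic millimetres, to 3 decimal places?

Profile (r,z), 6 vertices: (2,21.5) (3,0.5) (4,0.5) (7,1) (12.5,20) (11,36.5)
edge 0: (2,21.5)→(3,0.5)  cross = 2·0.5 − 3·21.5 = -63.5000; (r_i+r_j)·cross = 5·-63.5000 = -317.5000
edge 1: (3,0.5)→(4,0.5)  cross = 3·0.5 − 4·0.5 = -0.5000; (r_i+r_j)·cross = 7·-0.5000 = -3.5000
edge 2: (4,0.5)→(7,1)  cross = 4·1 − 7·0.5 = 0.5000; (r_i+r_j)·cross = 11·0.5000 = 5.5000
edge 3: (7,1)→(12.5,20)  cross = 7·20 − 12.5·1 = 127.5000; (r_i+r_j)·cross = 19.5·127.5000 = 2486.2500
edge 4: (12.5,20)→(11,36.5)  cross = 12.5·36.5 − 11·20 = 236.2500; (r_i+r_j)·cross = 23.5·236.2500 = 5551.8750
edge 5: (11,36.5)→(2,21.5)  cross = 11·21.5 − 2·36.5 = 163.5000; (r_i+r_j)·cross = 13·163.5000 = 2125.5000
Σcross = 463.7500 → A = |Σcross|/2 = 231.8750 mm²
Σ(r_i+r_j)·cross = 9848.1250 → first moment M = |Σ|/6 = 1641.3542
R_c = M/A = 1641.3542/231.8750 = 7.0786 mm
θ = 251° = 4.380776 rad
V = θ·R_c·A = 4.380776·7.0786·231.8750 = 7190.406 mm³

Volume = 7190.406 mm³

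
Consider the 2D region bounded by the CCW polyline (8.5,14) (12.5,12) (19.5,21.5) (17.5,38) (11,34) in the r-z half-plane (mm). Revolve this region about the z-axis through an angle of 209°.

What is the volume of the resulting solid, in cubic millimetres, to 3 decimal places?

Volume = 9415.268 mm³

Profile (r,z), 5 vertices: (8.5,14) (12.5,12) (19.5,21.5) (17.5,38) (11,34)
edge 0: (8.5,14)→(12.5,12)  cross = 8.5·12 − 12.5·14 = -73.0000; (r_i+r_j)·cross = 21·-73.0000 = -1533.0000
edge 1: (12.5,12)→(19.5,21.5)  cross = 12.5·21.5 − 19.5·12 = 34.7500; (r_i+r_j)·cross = 32·34.7500 = 1112.0000
edge 2: (19.5,21.5)→(17.5,38)  cross = 19.5·38 − 17.5·21.5 = 364.7500; (r_i+r_j)·cross = 37·364.7500 = 13495.7500
edge 3: (17.5,38)→(11,34)  cross = 17.5·34 − 11·38 = 177.0000; (r_i+r_j)·cross = 28.5·177.0000 = 5044.5000
edge 4: (11,34)→(8.5,14)  cross = 11·14 − 8.5·34 = -135.0000; (r_i+r_j)·cross = 19.5·-135.0000 = -2632.5000
Σcross = 368.5000 → A = |Σcross|/2 = 184.2500 mm²
Σ(r_i+r_j)·cross = 15486.7500 → first moment M = |Σ|/6 = 2581.1250
R_c = M/A = 2581.1250/184.2500 = 14.0088 mm
θ = 209° = 3.647738 rad
V = θ·R_c·A = 3.647738·14.0088·184.2500 = 9415.268 mm³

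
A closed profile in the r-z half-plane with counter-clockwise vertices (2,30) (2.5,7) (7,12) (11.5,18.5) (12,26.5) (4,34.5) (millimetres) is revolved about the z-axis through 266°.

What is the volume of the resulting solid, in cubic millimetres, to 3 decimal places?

Volume = 5080.816 mm³

Profile (r,z), 6 vertices: (2,30) (2.5,7) (7,12) (11.5,18.5) (12,26.5) (4,34.5)
edge 0: (2,30)→(2.5,7)  cross = 2·7 − 2.5·30 = -61.0000; (r_i+r_j)·cross = 4.5·-61.0000 = -274.5000
edge 1: (2.5,7)→(7,12)  cross = 2.5·12 − 7·7 = -19.0000; (r_i+r_j)·cross = 9.5·-19.0000 = -180.5000
edge 2: (7,12)→(11.5,18.5)  cross = 7·18.5 − 11.5·12 = -8.5000; (r_i+r_j)·cross = 18.5·-8.5000 = -157.2500
edge 3: (11.5,18.5)→(12,26.5)  cross = 11.5·26.5 − 12·18.5 = 82.7500; (r_i+r_j)·cross = 23.5·82.7500 = 1944.6250
edge 4: (12,26.5)→(4,34.5)  cross = 12·34.5 − 4·26.5 = 308.0000; (r_i+r_j)·cross = 16·308.0000 = 4928.0000
edge 5: (4,34.5)→(2,30)  cross = 4·30 − 2·34.5 = 51.0000; (r_i+r_j)·cross = 6·51.0000 = 306.0000
Σcross = 353.2500 → A = |Σcross|/2 = 176.6250 mm²
Σ(r_i+r_j)·cross = 6566.3750 → first moment M = |Σ|/6 = 1094.3958
R_c = M/A = 1094.3958/176.6250 = 6.1962 mm
θ = 266° = 4.642576 rad
V = θ·R_c·A = 4.642576·6.1962·176.6250 = 5080.816 mm³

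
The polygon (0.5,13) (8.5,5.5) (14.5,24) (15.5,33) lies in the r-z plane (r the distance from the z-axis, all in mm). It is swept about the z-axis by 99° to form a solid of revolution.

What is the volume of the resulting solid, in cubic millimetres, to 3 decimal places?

Volume = 2316.218 mm³

Profile (r,z), 4 vertices: (0.5,13) (8.5,5.5) (14.5,24) (15.5,33)
edge 0: (0.5,13)→(8.5,5.5)  cross = 0.5·5.5 − 8.5·13 = -107.7500; (r_i+r_j)·cross = 9·-107.7500 = -969.7500
edge 1: (8.5,5.5)→(14.5,24)  cross = 8.5·24 − 14.5·5.5 = 124.2500; (r_i+r_j)·cross = 23·124.2500 = 2857.7500
edge 2: (14.5,24)→(15.5,33)  cross = 14.5·33 − 15.5·24 = 106.5000; (r_i+r_j)·cross = 30·106.5000 = 3195.0000
edge 3: (15.5,33)→(0.5,13)  cross = 15.5·13 − 0.5·33 = 185.0000; (r_i+r_j)·cross = 16·185.0000 = 2960.0000
Σcross = 308.0000 → A = |Σcross|/2 = 154.0000 mm²
Σ(r_i+r_j)·cross = 8043.0000 → first moment M = |Σ|/6 = 1340.5000
R_c = M/A = 1340.5000/154.0000 = 8.7045 mm
θ = 99° = 1.727876 rad
V = θ·R_c·A = 1.727876·8.7045·154.0000 = 2316.218 mm³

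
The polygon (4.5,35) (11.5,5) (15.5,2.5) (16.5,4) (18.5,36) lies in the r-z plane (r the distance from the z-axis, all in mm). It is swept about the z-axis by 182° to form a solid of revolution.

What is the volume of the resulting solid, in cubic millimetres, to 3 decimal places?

Profile (r,z), 5 vertices: (4.5,35) (11.5,5) (15.5,2.5) (16.5,4) (18.5,36)
edge 0: (4.5,35)→(11.5,5)  cross = 4.5·5 − 11.5·35 = -380.0000; (r_i+r_j)·cross = 16·-380.0000 = -6080.0000
edge 1: (11.5,5)→(15.5,2.5)  cross = 11.5·2.5 − 15.5·5 = -48.7500; (r_i+r_j)·cross = 27·-48.7500 = -1316.2500
edge 2: (15.5,2.5)→(16.5,4)  cross = 15.5·4 − 16.5·2.5 = 20.7500; (r_i+r_j)·cross = 32·20.7500 = 664.0000
edge 3: (16.5,4)→(18.5,36)  cross = 16.5·36 − 18.5·4 = 520.0000; (r_i+r_j)·cross = 35·520.0000 = 18200.0000
edge 4: (18.5,36)→(4.5,35)  cross = 18.5·35 − 4.5·36 = 485.5000; (r_i+r_j)·cross = 23·485.5000 = 11166.5000
Σcross = 597.5000 → A = |Σcross|/2 = 298.7500 mm²
Σ(r_i+r_j)·cross = 22634.2500 → first moment M = |Σ|/6 = 3772.3750
R_c = M/A = 3772.3750/298.7500 = 12.6272 mm
θ = 182° = 3.176499 rad
V = θ·R_c·A = 3.176499·12.6272·298.7500 = 11982.946 mm³

Volume = 11982.946 mm³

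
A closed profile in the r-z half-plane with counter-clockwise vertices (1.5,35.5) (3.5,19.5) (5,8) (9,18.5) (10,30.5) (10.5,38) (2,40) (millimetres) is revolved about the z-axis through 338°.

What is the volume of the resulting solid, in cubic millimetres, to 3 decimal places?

Volume = 6376.189 mm³

Profile (r,z), 7 vertices: (1.5,35.5) (3.5,19.5) (5,8) (9,18.5) (10,30.5) (10.5,38) (2,40)
edge 0: (1.5,35.5)→(3.5,19.5)  cross = 1.5·19.5 − 3.5·35.5 = -95.0000; (r_i+r_j)·cross = 5·-95.0000 = -475.0000
edge 1: (3.5,19.5)→(5,8)  cross = 3.5·8 − 5·19.5 = -69.5000; (r_i+r_j)·cross = 8.5·-69.5000 = -590.7500
edge 2: (5,8)→(9,18.5)  cross = 5·18.5 − 9·8 = 20.5000; (r_i+r_j)·cross = 14·20.5000 = 287.0000
edge 3: (9,18.5)→(10,30.5)  cross = 9·30.5 − 10·18.5 = 89.5000; (r_i+r_j)·cross = 19·89.5000 = 1700.5000
edge 4: (10,30.5)→(10.5,38)  cross = 10·38 − 10.5·30.5 = 59.7500; (r_i+r_j)·cross = 20.5·59.7500 = 1224.8750
edge 5: (10.5,38)→(2,40)  cross = 10.5·40 − 2·38 = 344.0000; (r_i+r_j)·cross = 12.5·344.0000 = 4300.0000
edge 6: (2,40)→(1.5,35.5)  cross = 2·35.5 − 1.5·40 = 11.0000; (r_i+r_j)·cross = 3.5·11.0000 = 38.5000
Σcross = 360.2500 → A = |Σcross|/2 = 180.1250 mm²
Σ(r_i+r_j)·cross = 6485.1250 → first moment M = |Σ|/6 = 1080.8542
R_c = M/A = 1080.8542/180.1250 = 6.0006 mm
θ = 338° = 5.899213 rad
V = θ·R_c·A = 5.899213·6.0006·180.1250 = 6376.189 mm³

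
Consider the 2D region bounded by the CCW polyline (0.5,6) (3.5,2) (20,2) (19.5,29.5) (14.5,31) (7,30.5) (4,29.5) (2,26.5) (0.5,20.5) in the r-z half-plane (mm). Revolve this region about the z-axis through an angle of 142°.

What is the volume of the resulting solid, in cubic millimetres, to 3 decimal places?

Volume = 13645.479 mm³

Profile (r,z), 9 vertices: (0.5,6) (3.5,2) (20,2) (19.5,29.5) (14.5,31) (7,30.5) (4,29.5) (2,26.5) (0.5,20.5)
edge 0: (0.5,6)→(3.5,2)  cross = 0.5·2 − 3.5·6 = -20.0000; (r_i+r_j)·cross = 4·-20.0000 = -80.0000
edge 1: (3.5,2)→(20,2)  cross = 3.5·2 − 20·2 = -33.0000; (r_i+r_j)·cross = 23.5·-33.0000 = -775.5000
edge 2: (20,2)→(19.5,29.5)  cross = 20·29.5 − 19.5·2 = 551.0000; (r_i+r_j)·cross = 39.5·551.0000 = 21764.5000
edge 3: (19.5,29.5)→(14.5,31)  cross = 19.5·31 − 14.5·29.5 = 176.7500; (r_i+r_j)·cross = 34·176.7500 = 6009.5000
edge 4: (14.5,31)→(7,30.5)  cross = 14.5·30.5 − 7·31 = 225.2500; (r_i+r_j)·cross = 21.5·225.2500 = 4842.8750
edge 5: (7,30.5)→(4,29.5)  cross = 7·29.5 − 4·30.5 = 84.5000; (r_i+r_j)·cross = 11·84.5000 = 929.5000
edge 6: (4,29.5)→(2,26.5)  cross = 4·26.5 − 2·29.5 = 47.0000; (r_i+r_j)·cross = 6·47.0000 = 282.0000
edge 7: (2,26.5)→(0.5,20.5)  cross = 2·20.5 − 0.5·26.5 = 27.7500; (r_i+r_j)·cross = 2.5·27.7500 = 69.3750
edge 8: (0.5,20.5)→(0.5,6)  cross = 0.5·6 − 0.5·20.5 = -7.2500; (r_i+r_j)·cross = 1·-7.2500 = -7.2500
Σcross = 1052.0000 → A = |Σcross|/2 = 526.0000 mm²
Σ(r_i+r_j)·cross = 33035.0000 → first moment M = |Σ|/6 = 5505.8333
R_c = M/A = 5505.8333/526.0000 = 10.4674 mm
θ = 142° = 2.478368 rad
V = θ·R_c·A = 2.478368·10.4674·526.0000 = 13645.479 mm³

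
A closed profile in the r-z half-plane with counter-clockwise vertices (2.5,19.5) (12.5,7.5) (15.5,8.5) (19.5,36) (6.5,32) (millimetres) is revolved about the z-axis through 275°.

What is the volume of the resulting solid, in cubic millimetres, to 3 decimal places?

Profile (r,z), 5 vertices: (2.5,19.5) (12.5,7.5) (15.5,8.5) (19.5,36) (6.5,32)
edge 0: (2.5,19.5)→(12.5,7.5)  cross = 2.5·7.5 − 12.5·19.5 = -225.0000; (r_i+r_j)·cross = 15·-225.0000 = -3375.0000
edge 1: (12.5,7.5)→(15.5,8.5)  cross = 12.5·8.5 − 15.5·7.5 = -10.0000; (r_i+r_j)·cross = 28·-10.0000 = -280.0000
edge 2: (15.5,8.5)→(19.5,36)  cross = 15.5·36 − 19.5·8.5 = 392.2500; (r_i+r_j)·cross = 35·392.2500 = 13728.7500
edge 3: (19.5,36)→(6.5,32)  cross = 19.5·32 − 6.5·36 = 390.0000; (r_i+r_j)·cross = 26·390.0000 = 10140.0000
edge 4: (6.5,32)→(2.5,19.5)  cross = 6.5·19.5 − 2.5·32 = 46.7500; (r_i+r_j)·cross = 9·46.7500 = 420.7500
Σcross = 594.0000 → A = |Σcross|/2 = 297.0000 mm²
Σ(r_i+r_j)·cross = 20634.5000 → first moment M = |Σ|/6 = 3439.0833
R_c = M/A = 3439.0833/297.0000 = 11.5794 mm
θ = 275° = 4.799655 rad
V = θ·R_c·A = 4.799655·11.5794·297.0000 = 16506.415 mm³

Volume = 16506.415 mm³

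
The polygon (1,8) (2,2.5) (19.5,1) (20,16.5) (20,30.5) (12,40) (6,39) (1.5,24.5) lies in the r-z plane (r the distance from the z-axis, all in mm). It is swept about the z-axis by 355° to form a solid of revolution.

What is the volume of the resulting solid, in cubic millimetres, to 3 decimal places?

Profile (r,z), 8 vertices: (1,8) (2,2.5) (19.5,1) (20,16.5) (20,30.5) (12,40) (6,39) (1.5,24.5)
edge 0: (1,8)→(2,2.5)  cross = 1·2.5 − 2·8 = -13.5000; (r_i+r_j)·cross = 3·-13.5000 = -40.5000
edge 1: (2,2.5)→(19.5,1)  cross = 2·1 − 19.5·2.5 = -46.7500; (r_i+r_j)·cross = 21.5·-46.7500 = -1005.1250
edge 2: (19.5,1)→(20,16.5)  cross = 19.5·16.5 − 20·1 = 301.7500; (r_i+r_j)·cross = 39.5·301.7500 = 11919.1250
edge 3: (20,16.5)→(20,30.5)  cross = 20·30.5 − 20·16.5 = 280.0000; (r_i+r_j)·cross = 40·280.0000 = 11200.0000
edge 4: (20,30.5)→(12,40)  cross = 20·40 − 12·30.5 = 434.0000; (r_i+r_j)·cross = 32·434.0000 = 13888.0000
edge 5: (12,40)→(6,39)  cross = 12·39 − 6·40 = 228.0000; (r_i+r_j)·cross = 18·228.0000 = 4104.0000
edge 6: (6,39)→(1.5,24.5)  cross = 6·24.5 − 1.5·39 = 88.5000; (r_i+r_j)·cross = 7.5·88.5000 = 663.7500
edge 7: (1.5,24.5)→(1,8)  cross = 1.5·8 − 1·24.5 = -12.5000; (r_i+r_j)·cross = 2.5·-12.5000 = -31.2500
Σcross = 1259.5000 → A = |Σcross|/2 = 629.7500 mm²
Σ(r_i+r_j)·cross = 40698.0000 → first moment M = |Σ|/6 = 6783.0000
R_c = M/A = 6783.0000/629.7500 = 10.7709 mm
θ = 355° = 6.195919 rad
V = θ·R_c·A = 6.195919·10.7709·629.7500 = 42026.918 mm³

Volume = 42026.918 mm³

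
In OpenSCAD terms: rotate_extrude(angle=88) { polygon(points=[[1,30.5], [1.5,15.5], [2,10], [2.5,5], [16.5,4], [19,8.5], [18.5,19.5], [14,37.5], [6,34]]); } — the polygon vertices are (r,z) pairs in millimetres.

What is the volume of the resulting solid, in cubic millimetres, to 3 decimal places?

Volume = 7279.733 mm³

Profile (r,z), 9 vertices: (1,30.5) (1.5,15.5) (2,10) (2.5,5) (16.5,4) (19,8.5) (18.5,19.5) (14,37.5) (6,34)
edge 0: (1,30.5)→(1.5,15.5)  cross = 1·15.5 − 1.5·30.5 = -30.2500; (r_i+r_j)·cross = 2.5·-30.2500 = -75.6250
edge 1: (1.5,15.5)→(2,10)  cross = 1.5·10 − 2·15.5 = -16.0000; (r_i+r_j)·cross = 3.5·-16.0000 = -56.0000
edge 2: (2,10)→(2.5,5)  cross = 2·5 − 2.5·10 = -15.0000; (r_i+r_j)·cross = 4.5·-15.0000 = -67.5000
edge 3: (2.5,5)→(16.5,4)  cross = 2.5·4 − 16.5·5 = -72.5000; (r_i+r_j)·cross = 19·-72.5000 = -1377.5000
edge 4: (16.5,4)→(19,8.5)  cross = 16.5·8.5 − 19·4 = 64.2500; (r_i+r_j)·cross = 35.5·64.2500 = 2280.8750
edge 5: (19,8.5)→(18.5,19.5)  cross = 19·19.5 − 18.5·8.5 = 213.2500; (r_i+r_j)·cross = 37.5·213.2500 = 7996.8750
edge 6: (18.5,19.5)→(14,37.5)  cross = 18.5·37.5 − 14·19.5 = 420.7500; (r_i+r_j)·cross = 32.5·420.7500 = 13674.3750
edge 7: (14,37.5)→(6,34)  cross = 14·34 − 6·37.5 = 251.0000; (r_i+r_j)·cross = 20·251.0000 = 5020.0000
edge 8: (6,34)→(1,30.5)  cross = 6·30.5 − 1·34 = 149.0000; (r_i+r_j)·cross = 7·149.0000 = 1043.0000
Σcross = 964.5000 → A = |Σcross|/2 = 482.2500 mm²
Σ(r_i+r_j)·cross = 28438.5000 → first moment M = |Σ|/6 = 4739.7500
R_c = M/A = 4739.7500/482.2500 = 9.8284 mm
θ = 88° = 1.535890 rad
V = θ·R_c·A = 1.535890·9.8284·482.2500 = 7279.733 mm³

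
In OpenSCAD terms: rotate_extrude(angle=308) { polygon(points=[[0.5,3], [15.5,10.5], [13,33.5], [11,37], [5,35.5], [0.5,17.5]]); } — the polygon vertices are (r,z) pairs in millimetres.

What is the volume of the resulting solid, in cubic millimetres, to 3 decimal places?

Profile (r,z), 6 vertices: (0.5,3) (15.5,10.5) (13,33.5) (11,37) (5,35.5) (0.5,17.5)
edge 0: (0.5,3)→(15.5,10.5)  cross = 0.5·10.5 − 15.5·3 = -41.2500; (r_i+r_j)·cross = 16·-41.2500 = -660.0000
edge 1: (15.5,10.5)→(13,33.5)  cross = 15.5·33.5 − 13·10.5 = 382.7500; (r_i+r_j)·cross = 28.5·382.7500 = 10908.3750
edge 2: (13,33.5)→(11,37)  cross = 13·37 − 11·33.5 = 112.5000; (r_i+r_j)·cross = 24·112.5000 = 2700.0000
edge 3: (11,37)→(5,35.5)  cross = 11·35.5 − 5·37 = 205.5000; (r_i+r_j)·cross = 16·205.5000 = 3288.0000
edge 4: (5,35.5)→(0.5,17.5)  cross = 5·17.5 − 0.5·35.5 = 69.7500; (r_i+r_j)·cross = 5.5·69.7500 = 383.6250
edge 5: (0.5,17.5)→(0.5,3)  cross = 0.5·3 − 0.5·17.5 = -7.2500; (r_i+r_j)·cross = 1·-7.2500 = -7.2500
Σcross = 722.0000 → A = |Σcross|/2 = 361.0000 mm²
Σ(r_i+r_j)·cross = 16612.7500 → first moment M = |Σ|/6 = 2768.7917
R_c = M/A = 2768.7917/361.0000 = 7.6698 mm
θ = 308° = 5.375614 rad
V = θ·R_c·A = 5.375614·7.6698·361.0000 = 14883.956 mm³

Volume = 14883.956 mm³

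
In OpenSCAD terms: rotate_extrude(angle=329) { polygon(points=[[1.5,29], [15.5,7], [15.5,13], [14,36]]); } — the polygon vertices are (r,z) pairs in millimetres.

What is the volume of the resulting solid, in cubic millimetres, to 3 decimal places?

Profile (r,z), 4 vertices: (1.5,29) (15.5,7) (15.5,13) (14,36)
edge 0: (1.5,29)→(15.5,7)  cross = 1.5·7 − 15.5·29 = -439.0000; (r_i+r_j)·cross = 17·-439.0000 = -7463.0000
edge 1: (15.5,7)→(15.5,13)  cross = 15.5·13 − 15.5·7 = 93.0000; (r_i+r_j)·cross = 31·93.0000 = 2883.0000
edge 2: (15.5,13)→(14,36)  cross = 15.5·36 − 14·13 = 376.0000; (r_i+r_j)·cross = 29.5·376.0000 = 11092.0000
edge 3: (14,36)→(1.5,29)  cross = 14·29 − 1.5·36 = 352.0000; (r_i+r_j)·cross = 15.5·352.0000 = 5456.0000
Σcross = 382.0000 → A = |Σcross|/2 = 191.0000 mm²
Σ(r_i+r_j)·cross = 11968.0000 → first moment M = |Σ|/6 = 1994.6667
R_c = M/A = 1994.6667/191.0000 = 10.4433 mm
θ = 329° = 5.742133 rad
V = θ·R_c·A = 5.742133·10.4433·191.0000 = 11453.642 mm³

Volume = 11453.642 mm³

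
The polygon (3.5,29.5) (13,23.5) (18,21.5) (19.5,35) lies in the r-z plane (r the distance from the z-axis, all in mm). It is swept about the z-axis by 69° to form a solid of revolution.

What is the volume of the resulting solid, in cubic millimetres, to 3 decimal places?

Volume = 1785.793 mm³

Profile (r,z), 4 vertices: (3.5,29.5) (13,23.5) (18,21.5) (19.5,35)
edge 0: (3.5,29.5)→(13,23.5)  cross = 3.5·23.5 − 13·29.5 = -301.2500; (r_i+r_j)·cross = 16.5·-301.2500 = -4970.6250
edge 1: (13,23.5)→(18,21.5)  cross = 13·21.5 − 18·23.5 = -143.5000; (r_i+r_j)·cross = 31·-143.5000 = -4448.5000
edge 2: (18,21.5)→(19.5,35)  cross = 18·35 − 19.5·21.5 = 210.7500; (r_i+r_j)·cross = 37.5·210.7500 = 7903.1250
edge 3: (19.5,35)→(3.5,29.5)  cross = 19.5·29.5 − 3.5·35 = 452.7500; (r_i+r_j)·cross = 23·452.7500 = 10413.2500
Σcross = 218.7500 → A = |Σcross|/2 = 109.3750 mm²
Σ(r_i+r_j)·cross = 8897.2500 → first moment M = |Σ|/6 = 1482.8750
R_c = M/A = 1482.8750/109.3750 = 13.5577 mm
θ = 69° = 1.204277 rad
V = θ·R_c·A = 1.204277·13.5577·109.3750 = 1785.793 mm³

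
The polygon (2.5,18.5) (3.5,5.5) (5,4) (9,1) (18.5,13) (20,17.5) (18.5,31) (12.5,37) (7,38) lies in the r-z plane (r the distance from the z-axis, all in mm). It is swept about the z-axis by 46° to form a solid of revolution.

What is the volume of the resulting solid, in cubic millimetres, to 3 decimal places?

Volume = 3942.101 mm³

Profile (r,z), 9 vertices: (2.5,18.5) (3.5,5.5) (5,4) (9,1) (18.5,13) (20,17.5) (18.5,31) (12.5,37) (7,38)
edge 0: (2.5,18.5)→(3.5,5.5)  cross = 2.5·5.5 − 3.5·18.5 = -51.0000; (r_i+r_j)·cross = 6·-51.0000 = -306.0000
edge 1: (3.5,5.5)→(5,4)  cross = 3.5·4 − 5·5.5 = -13.5000; (r_i+r_j)·cross = 8.5·-13.5000 = -114.7500
edge 2: (5,4)→(9,1)  cross = 5·1 − 9·4 = -31.0000; (r_i+r_j)·cross = 14·-31.0000 = -434.0000
edge 3: (9,1)→(18.5,13)  cross = 9·13 − 18.5·1 = 98.5000; (r_i+r_j)·cross = 27.5·98.5000 = 2708.7500
edge 4: (18.5,13)→(20,17.5)  cross = 18.5·17.5 − 20·13 = 63.7500; (r_i+r_j)·cross = 38.5·63.7500 = 2454.3750
edge 5: (20,17.5)→(18.5,31)  cross = 20·31 − 18.5·17.5 = 296.2500; (r_i+r_j)·cross = 38.5·296.2500 = 11405.6250
edge 6: (18.5,31)→(12.5,37)  cross = 18.5·37 − 12.5·31 = 297.0000; (r_i+r_j)·cross = 31·297.0000 = 9207.0000
edge 7: (12.5,37)→(7,38)  cross = 12.5·38 − 7·37 = 216.0000; (r_i+r_j)·cross = 19.5·216.0000 = 4212.0000
edge 8: (7,38)→(2.5,18.5)  cross = 7·18.5 − 2.5·38 = 34.5000; (r_i+r_j)·cross = 9.5·34.5000 = 327.7500
Σcross = 910.5000 → A = |Σcross|/2 = 455.2500 mm²
Σ(r_i+r_j)·cross = 29460.7500 → first moment M = |Σ|/6 = 4910.1250
R_c = M/A = 4910.1250/455.2500 = 10.7856 mm
θ = 46° = 0.802851 rad
V = θ·R_c·A = 0.802851·10.7856·455.2500 = 3942.101 mm³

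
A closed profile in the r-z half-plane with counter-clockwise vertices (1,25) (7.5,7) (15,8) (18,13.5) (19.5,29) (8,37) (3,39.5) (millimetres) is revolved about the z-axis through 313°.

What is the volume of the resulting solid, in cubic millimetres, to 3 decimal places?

Volume = 22712.040 mm³

Profile (r,z), 7 vertices: (1,25) (7.5,7) (15,8) (18,13.5) (19.5,29) (8,37) (3,39.5)
edge 0: (1,25)→(7.5,7)  cross = 1·7 − 7.5·25 = -180.5000; (r_i+r_j)·cross = 8.5·-180.5000 = -1534.2500
edge 1: (7.5,7)→(15,8)  cross = 7.5·8 − 15·7 = -45.0000; (r_i+r_j)·cross = 22.5·-45.0000 = -1012.5000
edge 2: (15,8)→(18,13.5)  cross = 15·13.5 − 18·8 = 58.5000; (r_i+r_j)·cross = 33·58.5000 = 1930.5000
edge 3: (18,13.5)→(19.5,29)  cross = 18·29 − 19.5·13.5 = 258.7500; (r_i+r_j)·cross = 37.5·258.7500 = 9703.1250
edge 4: (19.5,29)→(8,37)  cross = 19.5·37 − 8·29 = 489.5000; (r_i+r_j)·cross = 27.5·489.5000 = 13461.2500
edge 5: (8,37)→(3,39.5)  cross = 8·39.5 − 3·37 = 205.0000; (r_i+r_j)·cross = 11·205.0000 = 2255.0000
edge 6: (3,39.5)→(1,25)  cross = 3·25 − 1·39.5 = 35.5000; (r_i+r_j)·cross = 4·35.5000 = 142.0000
Σcross = 821.7500 → A = |Σcross|/2 = 410.8750 mm²
Σ(r_i+r_j)·cross = 24945.1250 → first moment M = |Σ|/6 = 4157.5208
R_c = M/A = 4157.5208/410.8750 = 10.1187 mm
θ = 313° = 5.462881 rad
V = θ·R_c·A = 5.462881·10.1187·410.8750 = 22712.040 mm³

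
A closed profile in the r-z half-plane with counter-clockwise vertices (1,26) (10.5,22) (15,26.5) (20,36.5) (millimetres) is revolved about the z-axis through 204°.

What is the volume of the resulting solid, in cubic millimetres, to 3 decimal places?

Profile (r,z), 4 vertices: (1,26) (10.5,22) (15,26.5) (20,36.5)
edge 0: (1,26)→(10.5,22)  cross = 1·22 − 10.5·26 = -251.0000; (r_i+r_j)·cross = 11.5·-251.0000 = -2886.5000
edge 1: (10.5,22)→(15,26.5)  cross = 10.5·26.5 − 15·22 = -51.7500; (r_i+r_j)·cross = 25.5·-51.7500 = -1319.6250
edge 2: (15,26.5)→(20,36.5)  cross = 15·36.5 − 20·26.5 = 17.5000; (r_i+r_j)·cross = 35·17.5000 = 612.5000
edge 3: (20,36.5)→(1,26)  cross = 20·26 − 1·36.5 = 483.5000; (r_i+r_j)·cross = 21·483.5000 = 10153.5000
Σcross = 198.2500 → A = |Σcross|/2 = 99.1250 mm²
Σ(r_i+r_j)·cross = 6559.8750 → first moment M = |Σ|/6 = 1093.3125
R_c = M/A = 1093.3125/99.1250 = 11.0296 mm
θ = 204° = 3.560472 rad
V = θ·R_c·A = 3.560472·11.0296·99.1250 = 3892.708 mm³

Volume = 3892.708 mm³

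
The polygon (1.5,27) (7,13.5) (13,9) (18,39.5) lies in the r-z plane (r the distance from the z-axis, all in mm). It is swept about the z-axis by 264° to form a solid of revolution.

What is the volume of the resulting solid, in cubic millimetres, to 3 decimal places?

Volume = 11929.064 mm³

Profile (r,z), 4 vertices: (1.5,27) (7,13.5) (13,9) (18,39.5)
edge 0: (1.5,27)→(7,13.5)  cross = 1.5·13.5 − 7·27 = -168.7500; (r_i+r_j)·cross = 8.5·-168.7500 = -1434.3750
edge 1: (7,13.5)→(13,9)  cross = 7·9 − 13·13.5 = -112.5000; (r_i+r_j)·cross = 20·-112.5000 = -2250.0000
edge 2: (13,9)→(18,39.5)  cross = 13·39.5 − 18·9 = 351.5000; (r_i+r_j)·cross = 31·351.5000 = 10896.5000
edge 3: (18,39.5)→(1.5,27)  cross = 18·27 − 1.5·39.5 = 426.7500; (r_i+r_j)·cross = 19.5·426.7500 = 8321.6250
Σcross = 497.0000 → A = |Σcross|/2 = 248.5000 mm²
Σ(r_i+r_j)·cross = 15533.7500 → first moment M = |Σ|/6 = 2588.9583
R_c = M/A = 2588.9583/248.5000 = 10.4183 mm
θ = 264° = 4.607669 rad
V = θ·R_c·A = 4.607669·10.4183·248.5000 = 11929.064 mm³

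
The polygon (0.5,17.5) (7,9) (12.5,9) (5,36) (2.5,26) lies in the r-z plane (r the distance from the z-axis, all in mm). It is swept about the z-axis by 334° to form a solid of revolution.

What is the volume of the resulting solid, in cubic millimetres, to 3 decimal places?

Volume = 5469.434 mm³

Profile (r,z), 5 vertices: (0.5,17.5) (7,9) (12.5,9) (5,36) (2.5,26)
edge 0: (0.5,17.5)→(7,9)  cross = 0.5·9 − 7·17.5 = -118.0000; (r_i+r_j)·cross = 7.5·-118.0000 = -885.0000
edge 1: (7,9)→(12.5,9)  cross = 7·9 − 12.5·9 = -49.5000; (r_i+r_j)·cross = 19.5·-49.5000 = -965.2500
edge 2: (12.5,9)→(5,36)  cross = 12.5·36 − 5·9 = 405.0000; (r_i+r_j)·cross = 17.5·405.0000 = 7087.5000
edge 3: (5,36)→(2.5,26)  cross = 5·26 − 2.5·36 = 40.0000; (r_i+r_j)·cross = 7.5·40.0000 = 300.0000
edge 4: (2.5,26)→(0.5,17.5)  cross = 2.5·17.5 − 0.5·26 = 30.7500; (r_i+r_j)·cross = 3·30.7500 = 92.2500
Σcross = 308.2500 → A = |Σcross|/2 = 154.1250 mm²
Σ(r_i+r_j)·cross = 5629.5000 → first moment M = |Σ|/6 = 938.2500
R_c = M/A = 938.2500/154.1250 = 6.0876 mm
θ = 334° = 5.829400 rad
V = θ·R_c·A = 5.829400·6.0876·154.1250 = 5469.434 mm³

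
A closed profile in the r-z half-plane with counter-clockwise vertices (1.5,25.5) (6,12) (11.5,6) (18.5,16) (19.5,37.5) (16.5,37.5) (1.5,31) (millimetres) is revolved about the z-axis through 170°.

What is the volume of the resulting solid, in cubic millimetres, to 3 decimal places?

Profile (r,z), 7 vertices: (1.5,25.5) (6,12) (11.5,6) (18.5,16) (19.5,37.5) (16.5,37.5) (1.5,31)
edge 0: (1.5,25.5)→(6,12)  cross = 1.5·12 − 6·25.5 = -135.0000; (r_i+r_j)·cross = 7.5·-135.0000 = -1012.5000
edge 1: (6,12)→(11.5,6)  cross = 6·6 − 11.5·12 = -102.0000; (r_i+r_j)·cross = 17.5·-102.0000 = -1785.0000
edge 2: (11.5,6)→(18.5,16)  cross = 11.5·16 − 18.5·6 = 73.0000; (r_i+r_j)·cross = 30·73.0000 = 2190.0000
edge 3: (18.5,16)→(19.5,37.5)  cross = 18.5·37.5 − 19.5·16 = 381.7500; (r_i+r_j)·cross = 38·381.7500 = 14506.5000
edge 4: (19.5,37.5)→(16.5,37.5)  cross = 19.5·37.5 − 16.5·37.5 = 112.5000; (r_i+r_j)·cross = 36·112.5000 = 4050.0000
edge 5: (16.5,37.5)→(1.5,31)  cross = 16.5·31 − 1.5·37.5 = 455.2500; (r_i+r_j)·cross = 18·455.2500 = 8194.5000
edge 6: (1.5,31)→(1.5,25.5)  cross = 1.5·25.5 − 1.5·31 = -8.2500; (r_i+r_j)·cross = 3·-8.2500 = -24.7500
Σcross = 777.2500 → A = |Σcross|/2 = 388.6250 mm²
Σ(r_i+r_j)·cross = 26118.7500 → first moment M = |Σ|/6 = 4353.1250
R_c = M/A = 4353.1250/388.6250 = 11.2014 mm
θ = 170° = 2.967060 rad
V = θ·R_c·A = 2.967060·11.2014·388.6250 = 12915.982 mm³

Volume = 12915.982 mm³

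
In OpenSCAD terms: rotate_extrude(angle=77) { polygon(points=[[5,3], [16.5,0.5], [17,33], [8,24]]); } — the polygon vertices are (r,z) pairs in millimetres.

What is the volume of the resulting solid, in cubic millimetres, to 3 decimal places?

Profile (r,z), 4 vertices: (5,3) (16.5,0.5) (17,33) (8,24)
edge 0: (5,3)→(16.5,0.5)  cross = 5·0.5 − 16.5·3 = -47.0000; (r_i+r_j)·cross = 21.5·-47.0000 = -1010.5000
edge 1: (16.5,0.5)→(17,33)  cross = 16.5·33 − 17·0.5 = 536.0000; (r_i+r_j)·cross = 33.5·536.0000 = 17956.0000
edge 2: (17,33)→(8,24)  cross = 17·24 − 8·33 = 144.0000; (r_i+r_j)·cross = 25·144.0000 = 3600.0000
edge 3: (8,24)→(5,3)  cross = 8·3 − 5·24 = -96.0000; (r_i+r_j)·cross = 13·-96.0000 = -1248.0000
Σcross = 537.0000 → A = |Σcross|/2 = 268.5000 mm²
Σ(r_i+r_j)·cross = 19297.5000 → first moment M = |Σ|/6 = 3216.2500
R_c = M/A = 3216.2500/268.5000 = 11.9786 mm
θ = 77° = 1.343904 rad
V = θ·R_c·A = 1.343904·11.9786·268.5000 = 4322.330 mm³

Volume = 4322.330 mm³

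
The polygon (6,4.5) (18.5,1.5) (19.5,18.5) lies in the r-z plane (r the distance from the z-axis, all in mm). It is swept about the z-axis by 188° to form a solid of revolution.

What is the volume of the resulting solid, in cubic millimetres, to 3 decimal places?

Volume = 5185.420 mm³

Profile (r,z), 3 vertices: (6,4.5) (18.5,1.5) (19.5,18.5)
edge 0: (6,4.5)→(18.5,1.5)  cross = 6·1.5 − 18.5·4.5 = -74.2500; (r_i+r_j)·cross = 24.5·-74.2500 = -1819.1250
edge 1: (18.5,1.5)→(19.5,18.5)  cross = 18.5·18.5 − 19.5·1.5 = 313.0000; (r_i+r_j)·cross = 38·313.0000 = 11894.0000
edge 2: (19.5,18.5)→(6,4.5)  cross = 19.5·4.5 − 6·18.5 = -23.2500; (r_i+r_j)·cross = 25.5·-23.2500 = -592.8750
Σcross = 215.5000 → A = |Σcross|/2 = 107.7500 mm²
Σ(r_i+r_j)·cross = 9482.0000 → first moment M = |Σ|/6 = 1580.3333
R_c = M/A = 1580.3333/107.7500 = 14.6667 mm
θ = 188° = 3.281219 rad
V = θ·R_c·A = 3.281219·14.6667·107.7500 = 5185.420 mm³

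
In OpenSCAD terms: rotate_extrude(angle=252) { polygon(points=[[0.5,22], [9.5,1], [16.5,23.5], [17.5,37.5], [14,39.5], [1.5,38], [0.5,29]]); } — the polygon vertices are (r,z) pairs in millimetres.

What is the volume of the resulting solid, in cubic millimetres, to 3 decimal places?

Volume = 16827.260 mm³

Profile (r,z), 7 vertices: (0.5,22) (9.5,1) (16.5,23.5) (17.5,37.5) (14,39.5) (1.5,38) (0.5,29)
edge 0: (0.5,22)→(9.5,1)  cross = 0.5·1 − 9.5·22 = -208.5000; (r_i+r_j)·cross = 10·-208.5000 = -2085.0000
edge 1: (9.5,1)→(16.5,23.5)  cross = 9.5·23.5 − 16.5·1 = 206.7500; (r_i+r_j)·cross = 26·206.7500 = 5375.5000
edge 2: (16.5,23.5)→(17.5,37.5)  cross = 16.5·37.5 − 17.5·23.5 = 207.5000; (r_i+r_j)·cross = 34·207.5000 = 7055.0000
edge 3: (17.5,37.5)→(14,39.5)  cross = 17.5·39.5 − 14·37.5 = 166.2500; (r_i+r_j)·cross = 31.5·166.2500 = 5236.8750
edge 4: (14,39.5)→(1.5,38)  cross = 14·38 − 1.5·39.5 = 472.7500; (r_i+r_j)·cross = 15.5·472.7500 = 7327.6250
edge 5: (1.5,38)→(0.5,29)  cross = 1.5·29 − 0.5·38 = 24.5000; (r_i+r_j)·cross = 2·24.5000 = 49.0000
edge 6: (0.5,29)→(0.5,22)  cross = 0.5·22 − 0.5·29 = -3.5000; (r_i+r_j)·cross = 1·-3.5000 = -3.5000
Σcross = 865.7500 → A = |Σcross|/2 = 432.8750 mm²
Σ(r_i+r_j)·cross = 22955.5000 → first moment M = |Σ|/6 = 3825.9167
R_c = M/A = 3825.9167/432.8750 = 8.8384 mm
θ = 252° = 4.398230 rad
V = θ·R_c·A = 4.398230·8.8384·432.8750 = 16827.260 mm³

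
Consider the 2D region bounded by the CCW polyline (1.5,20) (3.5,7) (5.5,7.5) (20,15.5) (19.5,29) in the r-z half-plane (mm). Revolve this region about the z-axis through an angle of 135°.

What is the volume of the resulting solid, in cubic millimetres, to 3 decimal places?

Profile (r,z), 5 vertices: (1.5,20) (3.5,7) (5.5,7.5) (20,15.5) (19.5,29)
edge 0: (1.5,20)→(3.5,7)  cross = 1.5·7 − 3.5·20 = -59.5000; (r_i+r_j)·cross = 5·-59.5000 = -297.5000
edge 1: (3.5,7)→(5.5,7.5)  cross = 3.5·7.5 − 5.5·7 = -12.2500; (r_i+r_j)·cross = 9·-12.2500 = -110.2500
edge 2: (5.5,7.5)→(20,15.5)  cross = 5.5·15.5 − 20·7.5 = -64.7500; (r_i+r_j)·cross = 25.5·-64.7500 = -1651.1250
edge 3: (20,15.5)→(19.5,29)  cross = 20·29 − 19.5·15.5 = 277.7500; (r_i+r_j)·cross = 39.5·277.7500 = 10971.1250
edge 4: (19.5,29)→(1.5,20)  cross = 19.5·20 − 1.5·29 = 346.5000; (r_i+r_j)·cross = 21·346.5000 = 7276.5000
Σcross = 487.7500 → A = |Σcross|/2 = 243.8750 mm²
Σ(r_i+r_j)·cross = 16188.7500 → first moment M = |Σ|/6 = 2698.1250
R_c = M/A = 2698.1250/243.8750 = 11.0636 mm
θ = 135° = 2.356194 rad
V = θ·R_c·A = 2.356194·11.0636·243.8750 = 6357.307 mm³

Volume = 6357.307 mm³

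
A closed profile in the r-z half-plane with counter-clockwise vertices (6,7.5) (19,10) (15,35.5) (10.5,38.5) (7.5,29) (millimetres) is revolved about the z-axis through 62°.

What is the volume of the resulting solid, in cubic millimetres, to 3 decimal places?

Volume = 3550.293 mm³

Profile (r,z), 5 vertices: (6,7.5) (19,10) (15,35.5) (10.5,38.5) (7.5,29)
edge 0: (6,7.5)→(19,10)  cross = 6·10 − 19·7.5 = -82.5000; (r_i+r_j)·cross = 25·-82.5000 = -2062.5000
edge 1: (19,10)→(15,35.5)  cross = 19·35.5 − 15·10 = 524.5000; (r_i+r_j)·cross = 34·524.5000 = 17833.0000
edge 2: (15,35.5)→(10.5,38.5)  cross = 15·38.5 − 10.5·35.5 = 204.7500; (r_i+r_j)·cross = 25.5·204.7500 = 5221.1250
edge 3: (10.5,38.5)→(7.5,29)  cross = 10.5·29 − 7.5·38.5 = 15.7500; (r_i+r_j)·cross = 18·15.7500 = 283.5000
edge 4: (7.5,29)→(6,7.5)  cross = 7.5·7.5 − 6·29 = -117.7500; (r_i+r_j)·cross = 13.5·-117.7500 = -1589.6250
Σcross = 544.7500 → A = |Σcross|/2 = 272.3750 mm²
Σ(r_i+r_j)·cross = 19685.5000 → first moment M = |Σ|/6 = 3280.9167
R_c = M/A = 3280.9167/272.3750 = 12.0456 mm
θ = 62° = 1.082104 rad
V = θ·R_c·A = 1.082104·12.0456·272.3750 = 3550.293 mm³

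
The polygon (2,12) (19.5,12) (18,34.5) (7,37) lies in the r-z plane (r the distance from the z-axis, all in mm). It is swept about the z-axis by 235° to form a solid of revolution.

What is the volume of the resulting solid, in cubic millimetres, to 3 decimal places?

Volume = 15938.265 mm³

Profile (r,z), 4 vertices: (2,12) (19.5,12) (18,34.5) (7,37)
edge 0: (2,12)→(19.5,12)  cross = 2·12 − 19.5·12 = -210.0000; (r_i+r_j)·cross = 21.5·-210.0000 = -4515.0000
edge 1: (19.5,12)→(18,34.5)  cross = 19.5·34.5 − 18·12 = 456.7500; (r_i+r_j)·cross = 37.5·456.7500 = 17128.1250
edge 2: (18,34.5)→(7,37)  cross = 18·37 − 7·34.5 = 424.5000; (r_i+r_j)·cross = 25·424.5000 = 10612.5000
edge 3: (7,37)→(2,12)  cross = 7·12 − 2·37 = 10.0000; (r_i+r_j)·cross = 9·10.0000 = 90.0000
Σcross = 681.2500 → A = |Σcross|/2 = 340.6250 mm²
Σ(r_i+r_j)·cross = 23315.6250 → first moment M = |Σ|/6 = 3885.9375
R_c = M/A = 3885.9375/340.6250 = 11.4083 mm
θ = 235° = 4.101524 rad
V = θ·R_c·A = 4.101524·11.4083·340.6250 = 15938.265 mm³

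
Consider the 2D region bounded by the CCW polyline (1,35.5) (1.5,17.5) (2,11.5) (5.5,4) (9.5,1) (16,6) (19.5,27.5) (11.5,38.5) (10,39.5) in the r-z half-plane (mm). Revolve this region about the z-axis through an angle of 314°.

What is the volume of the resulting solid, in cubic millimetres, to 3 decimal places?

Volume = 27298.913 mm³

Profile (r,z), 9 vertices: (1,35.5) (1.5,17.5) (2,11.5) (5.5,4) (9.5,1) (16,6) (19.5,27.5) (11.5,38.5) (10,39.5)
edge 0: (1,35.5)→(1.5,17.5)  cross = 1·17.5 − 1.5·35.5 = -35.7500; (r_i+r_j)·cross = 2.5·-35.7500 = -89.3750
edge 1: (1.5,17.5)→(2,11.5)  cross = 1.5·11.5 − 2·17.5 = -17.7500; (r_i+r_j)·cross = 3.5·-17.7500 = -62.1250
edge 2: (2,11.5)→(5.5,4)  cross = 2·4 − 5.5·11.5 = -55.2500; (r_i+r_j)·cross = 7.5·-55.2500 = -414.3750
edge 3: (5.5,4)→(9.5,1)  cross = 5.5·1 − 9.5·4 = -32.5000; (r_i+r_j)·cross = 15·-32.5000 = -487.5000
edge 4: (9.5,1)→(16,6)  cross = 9.5·6 − 16·1 = 41.0000; (r_i+r_j)·cross = 25.5·41.0000 = 1045.5000
edge 5: (16,6)→(19.5,27.5)  cross = 16·27.5 − 19.5·6 = 323.0000; (r_i+r_j)·cross = 35.5·323.0000 = 11466.5000
edge 6: (19.5,27.5)→(11.5,38.5)  cross = 19.5·38.5 − 11.5·27.5 = 434.5000; (r_i+r_j)·cross = 31·434.5000 = 13469.5000
edge 7: (11.5,38.5)→(10,39.5)  cross = 11.5·39.5 − 10·38.5 = 69.2500; (r_i+r_j)·cross = 21.5·69.2500 = 1488.8750
edge 8: (10,39.5)→(1,35.5)  cross = 10·35.5 − 1·39.5 = 315.5000; (r_i+r_j)·cross = 11·315.5000 = 3470.5000
Σcross = 1042.0000 → A = |Σcross|/2 = 521.0000 mm²
Σ(r_i+r_j)·cross = 29887.5000 → first moment M = |Σ|/6 = 4981.2500
R_c = M/A = 4981.2500/521.0000 = 9.5609 mm
θ = 314° = 5.480334 rad
V = θ·R_c·A = 5.480334·9.5609·521.0000 = 27298.913 mm³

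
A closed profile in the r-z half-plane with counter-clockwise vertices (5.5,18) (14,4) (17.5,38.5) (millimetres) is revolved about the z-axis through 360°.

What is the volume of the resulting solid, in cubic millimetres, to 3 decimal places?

Volume = 13260.924 mm³

Profile (r,z), 3 vertices: (5.5,18) (14,4) (17.5,38.5)
edge 0: (5.5,18)→(14,4)  cross = 5.5·4 − 14·18 = -230.0000; (r_i+r_j)·cross = 19.5·-230.0000 = -4485.0000
edge 1: (14,4)→(17.5,38.5)  cross = 14·38.5 − 17.5·4 = 469.0000; (r_i+r_j)·cross = 31.5·469.0000 = 14773.5000
edge 2: (17.5,38.5)→(5.5,18)  cross = 17.5·18 − 5.5·38.5 = 103.2500; (r_i+r_j)·cross = 23·103.2500 = 2374.7500
Σcross = 342.2500 → A = |Σcross|/2 = 171.1250 mm²
Σ(r_i+r_j)·cross = 12663.2500 → first moment M = |Σ|/6 = 2110.5417
R_c = M/A = 2110.5417/171.1250 = 12.3333 mm
θ = 360° = 6.283185 rad
V = θ·R_c·A = 6.283185·12.3333·171.1250 = 13260.924 mm³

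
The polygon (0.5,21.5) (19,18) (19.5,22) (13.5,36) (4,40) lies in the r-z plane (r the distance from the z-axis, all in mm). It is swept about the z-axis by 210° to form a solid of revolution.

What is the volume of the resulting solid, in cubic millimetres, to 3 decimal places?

Profile (r,z), 5 vertices: (0.5,21.5) (19,18) (19.5,22) (13.5,36) (4,40)
edge 0: (0.5,21.5)→(19,18)  cross = 0.5·18 − 19·21.5 = -399.5000; (r_i+r_j)·cross = 19.5·-399.5000 = -7790.2500
edge 1: (19,18)→(19.5,22)  cross = 19·22 − 19.5·18 = 67.0000; (r_i+r_j)·cross = 38.5·67.0000 = 2579.5000
edge 2: (19.5,22)→(13.5,36)  cross = 19.5·36 − 13.5·22 = 405.0000; (r_i+r_j)·cross = 33·405.0000 = 13365.0000
edge 3: (13.5,36)→(4,40)  cross = 13.5·40 − 4·36 = 396.0000; (r_i+r_j)·cross = 17.5·396.0000 = 6930.0000
edge 4: (4,40)→(0.5,21.5)  cross = 4·21.5 − 0.5·40 = 66.0000; (r_i+r_j)·cross = 4.5·66.0000 = 297.0000
Σcross = 534.5000 → A = |Σcross|/2 = 267.2500 mm²
Σ(r_i+r_j)·cross = 15381.2500 → first moment M = |Σ|/6 = 2563.5417
R_c = M/A = 2563.5417/267.2500 = 9.5923 mm
θ = 210° = 3.665191 rad
V = θ·R_c·A = 3.665191·9.5923·267.2500 = 9395.871 mm³

Volume = 9395.871 mm³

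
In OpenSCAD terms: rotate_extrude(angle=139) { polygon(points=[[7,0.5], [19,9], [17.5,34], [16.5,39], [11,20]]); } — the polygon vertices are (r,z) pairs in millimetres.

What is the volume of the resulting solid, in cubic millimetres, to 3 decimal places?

Volume = 7362.428 mm³

Profile (r,z), 5 vertices: (7,0.5) (19,9) (17.5,34) (16.5,39) (11,20)
edge 0: (7,0.5)→(19,9)  cross = 7·9 − 19·0.5 = 53.5000; (r_i+r_j)·cross = 26·53.5000 = 1391.0000
edge 1: (19,9)→(17.5,34)  cross = 19·34 − 17.5·9 = 488.5000; (r_i+r_j)·cross = 36.5·488.5000 = 17830.2500
edge 2: (17.5,34)→(16.5,39)  cross = 17.5·39 − 16.5·34 = 121.5000; (r_i+r_j)·cross = 34·121.5000 = 4131.0000
edge 3: (16.5,39)→(11,20)  cross = 16.5·20 − 11·39 = -99.0000; (r_i+r_j)·cross = 27.5·-99.0000 = -2722.5000
edge 4: (11,20)→(7,0.5)  cross = 11·0.5 − 7·20 = -134.5000; (r_i+r_j)·cross = 18·-134.5000 = -2421.0000
Σcross = 430.0000 → A = |Σcross|/2 = 215.0000 mm²
Σ(r_i+r_j)·cross = 18208.7500 → first moment M = |Σ|/6 = 3034.7917
R_c = M/A = 3034.7917/215.0000 = 14.1153 mm
θ = 139° = 2.426008 rad
V = θ·R_c·A = 2.426008·14.1153·215.0000 = 7362.428 mm³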